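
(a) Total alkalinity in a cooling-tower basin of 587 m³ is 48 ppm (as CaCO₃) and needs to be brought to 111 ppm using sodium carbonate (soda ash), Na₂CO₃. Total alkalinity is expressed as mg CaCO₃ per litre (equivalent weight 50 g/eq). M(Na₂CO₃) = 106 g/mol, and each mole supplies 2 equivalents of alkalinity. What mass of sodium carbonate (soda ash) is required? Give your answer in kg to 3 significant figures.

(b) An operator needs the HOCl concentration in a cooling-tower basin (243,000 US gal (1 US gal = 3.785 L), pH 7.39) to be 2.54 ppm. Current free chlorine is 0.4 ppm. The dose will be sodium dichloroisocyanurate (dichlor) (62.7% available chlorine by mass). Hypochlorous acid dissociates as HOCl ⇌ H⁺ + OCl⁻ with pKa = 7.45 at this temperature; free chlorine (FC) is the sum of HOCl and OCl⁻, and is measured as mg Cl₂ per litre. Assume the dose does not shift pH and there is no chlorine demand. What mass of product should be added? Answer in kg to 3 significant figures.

(a) Volume: 587 m³ = 587,000 L.
(a) Alkalinity to add: (111 − 48) = 63 mg/L as CaCO₃ × 587,000 L = 36,980 g as CaCO₃.
(a) Equivalents: 36,980 g ÷ 50 g/eq = 739.6 eq.
(a) Each mole of Na₂CO₃ supplies 2 eq, so 739.6 / 2 = 369.8 mol.
(a) Mass: 369.8 mol × 106 g/mol = 39,200 g.

(b) Volume: 243,000 US gal × 3.785 L/gal = 919,755 L.
(b) [OCl⁻]/[HOCl] = 10^(pH − pKa) = 10^(7.39 − 7.45) = 0.871; fraction as HOCl = 1/(1 + 0.871) = 0.5345.
(b) Free chlorine required for 2.54 ppm HOCl: 2.54 / 0.5345 = 4.752 ppm.
(b) FC to add: 4.752 − 0.4 = 4.352 mg/L as Cl₂.
(b) Cl₂ equivalent: 4.352 mg/L × 919,755 L = 4003 g.
(b) Product at 62.7% available Cl: 4003 / 0.627 = 6384 g.

(a) 39.2 kg; (b) 6.38 kg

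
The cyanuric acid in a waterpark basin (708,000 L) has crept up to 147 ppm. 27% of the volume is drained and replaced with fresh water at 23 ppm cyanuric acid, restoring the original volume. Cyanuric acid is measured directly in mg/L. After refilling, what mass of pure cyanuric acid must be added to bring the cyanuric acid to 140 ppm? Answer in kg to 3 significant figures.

18.7 kg

After draining 27% and refilling: 147 × 0.73 + 23 × 0.27 = 113.52 ppm.
Deficit to target: 140 − 113.52 = 26.48 mg/L.
Mass: 26.48 mg/L × 708,000 L = 18,750 g cyanuric acid.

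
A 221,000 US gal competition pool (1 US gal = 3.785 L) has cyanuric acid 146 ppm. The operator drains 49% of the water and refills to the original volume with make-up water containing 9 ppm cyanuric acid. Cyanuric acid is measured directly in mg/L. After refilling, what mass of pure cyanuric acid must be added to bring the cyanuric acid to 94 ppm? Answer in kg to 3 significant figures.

Volume: 221,000 US gal × 3.785 L/gal = 836,485 L.
After draining 49% and refilling: 146 × 0.51 + 9 × 0.49 = 78.87 ppm.
Deficit to target: 94 − 78.87 = 15.13 mg/L.
Mass: 15.13 mg/L × 836,485 L = 12,660 g cyanuric acid.

12.7 kg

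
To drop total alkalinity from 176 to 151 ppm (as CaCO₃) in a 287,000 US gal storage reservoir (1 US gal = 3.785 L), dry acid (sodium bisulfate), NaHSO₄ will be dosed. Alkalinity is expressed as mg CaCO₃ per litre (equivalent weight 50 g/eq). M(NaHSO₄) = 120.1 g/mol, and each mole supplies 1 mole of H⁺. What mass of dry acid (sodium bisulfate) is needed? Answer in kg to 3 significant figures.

Volume: 287,000 US gal × 3.785 L/gal = 1,086,295 L.
Alkalinity to neutralize: (176 − 151) = 25 mg/L as CaCO₃ × 1,086,295 L = 27,160 g as CaCO₃.
Equivalents of H⁺ required: 27,160 ÷ 50 g/eq = 543.1 eq = 543.1 mol NaHSO₄.
Mass of NaHSO₄: 543.1 × 120.1 = 65,230 g.

65.2 kg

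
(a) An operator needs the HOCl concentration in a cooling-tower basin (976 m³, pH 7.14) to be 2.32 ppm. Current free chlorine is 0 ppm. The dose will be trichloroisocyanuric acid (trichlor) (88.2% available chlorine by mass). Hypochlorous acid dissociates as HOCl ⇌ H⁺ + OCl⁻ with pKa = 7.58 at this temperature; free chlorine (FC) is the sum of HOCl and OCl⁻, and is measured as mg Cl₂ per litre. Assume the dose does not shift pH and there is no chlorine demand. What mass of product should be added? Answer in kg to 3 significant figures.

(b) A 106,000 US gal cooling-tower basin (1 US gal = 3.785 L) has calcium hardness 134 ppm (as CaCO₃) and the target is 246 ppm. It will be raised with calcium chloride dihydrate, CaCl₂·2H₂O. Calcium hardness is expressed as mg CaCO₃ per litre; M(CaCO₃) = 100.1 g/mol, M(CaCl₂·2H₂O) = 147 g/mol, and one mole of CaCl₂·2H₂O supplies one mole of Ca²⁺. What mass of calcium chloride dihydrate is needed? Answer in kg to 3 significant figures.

(a) Volume: 976 m³ = 976,000 L.
(a) [OCl⁻]/[HOCl] = 10^(pH − pKa) = 10^(7.14 − 7.58) = 0.3631; fraction as HOCl = 1/(1 + 0.3631) = 0.7336.
(a) Free chlorine required for 2.32 ppm HOCl: 2.32 / 0.7336 = 3.162 ppm.
(a) FC to add: 3.162 − 0 = 3.162 mg/L as Cl₂.
(a) Cl₂ equivalent: 3.162 mg/L × 976,000 L = 3086 g.
(a) Product at 88.2% available Cl: 3086 / 0.882 = 3499 g.

(b) Volume: 106,000 US gal × 3.785 L/gal = 401,210 L.
(b) Hardness to add: (246 − 134) = 112 mg/L as CaCO₃ × 401,210 L = 44,940 g as CaCO₃.
(b) Moles of Ca²⁺ (1 mol Ca²⁺ ≡ 1 mol CaCO₃): 44,940 / 100.1 g/mol = 448.9 mol.
(b) Mass of CaCl₂·2H₂O: 448.9 × 147 = 65,990 g.

(a) 3.50 kg; (b) 66.0 kg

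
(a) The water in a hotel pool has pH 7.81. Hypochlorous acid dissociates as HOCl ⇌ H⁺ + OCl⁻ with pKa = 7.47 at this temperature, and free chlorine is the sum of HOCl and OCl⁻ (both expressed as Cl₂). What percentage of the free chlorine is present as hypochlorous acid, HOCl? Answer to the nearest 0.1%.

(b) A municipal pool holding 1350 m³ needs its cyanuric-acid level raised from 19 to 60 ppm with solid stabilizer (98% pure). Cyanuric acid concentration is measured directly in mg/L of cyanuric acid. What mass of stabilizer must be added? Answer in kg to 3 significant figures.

(a) 31.4%; (b) 56.5 kg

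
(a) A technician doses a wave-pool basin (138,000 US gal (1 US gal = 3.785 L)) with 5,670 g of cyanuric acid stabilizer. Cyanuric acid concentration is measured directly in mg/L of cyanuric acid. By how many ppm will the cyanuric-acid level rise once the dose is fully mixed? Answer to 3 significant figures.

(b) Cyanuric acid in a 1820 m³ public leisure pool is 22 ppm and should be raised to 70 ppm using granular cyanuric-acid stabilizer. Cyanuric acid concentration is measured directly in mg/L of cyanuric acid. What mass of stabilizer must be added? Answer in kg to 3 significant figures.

(a) 10.9 ppm; (b) 87.4 kg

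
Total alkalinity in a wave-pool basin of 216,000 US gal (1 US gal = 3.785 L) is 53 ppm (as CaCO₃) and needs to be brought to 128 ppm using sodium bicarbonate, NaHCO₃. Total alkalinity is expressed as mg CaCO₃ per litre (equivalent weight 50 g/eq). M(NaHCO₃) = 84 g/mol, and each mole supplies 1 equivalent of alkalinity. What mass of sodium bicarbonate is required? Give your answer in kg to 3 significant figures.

103 kg

Volume: 216,000 US gal × 3.785 L/gal = 817,560 L.
Alkalinity to add: (128 − 53) = 75 mg/L as CaCO₃ × 817,560 L = 61,320 g as CaCO₃.
Equivalents: 61,320 g ÷ 50 g/eq = 1226 eq.
NaHCO₃ supplies 1 eq per mole → 1226 mol.
Mass: 1226 mol × 84 g/mol = 103,000 g.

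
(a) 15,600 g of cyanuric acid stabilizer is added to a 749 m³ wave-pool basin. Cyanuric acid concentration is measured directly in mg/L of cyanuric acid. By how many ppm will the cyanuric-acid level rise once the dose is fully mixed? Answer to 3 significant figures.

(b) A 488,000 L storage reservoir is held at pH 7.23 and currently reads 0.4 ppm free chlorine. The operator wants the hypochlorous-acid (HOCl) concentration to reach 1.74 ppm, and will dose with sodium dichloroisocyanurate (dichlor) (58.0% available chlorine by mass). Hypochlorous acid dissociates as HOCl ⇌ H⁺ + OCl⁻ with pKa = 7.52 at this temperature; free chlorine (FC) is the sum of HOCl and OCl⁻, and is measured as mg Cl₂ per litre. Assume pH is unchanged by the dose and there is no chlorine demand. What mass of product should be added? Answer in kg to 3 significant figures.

(a) 20.8 ppm; (b) 1.88 kg

(a) Volume: 749 m³ = 749,000 L.
(a) Rise: 15,600 g / 749,000 L × 1000 = 20.83 mg/L.

(b) [OCl⁻]/[HOCl] = 10^(pH − pKa) = 10^(7.23 − 7.52) = 0.5129; fraction as HOCl = 1/(1 + 0.5129) = 0.661.
(b) Free chlorine required for 1.74 ppm HOCl: 1.74 / 0.661 = 2.632 ppm.
(b) FC to add: 2.632 − 0.4 = 2.232 mg/L as Cl₂.
(b) Cl₂ equivalent: 2.232 mg/L × 488,000 L = 1089 g.
(b) Product at 58.0% available Cl: 1089 / 0.58 = 1878 g.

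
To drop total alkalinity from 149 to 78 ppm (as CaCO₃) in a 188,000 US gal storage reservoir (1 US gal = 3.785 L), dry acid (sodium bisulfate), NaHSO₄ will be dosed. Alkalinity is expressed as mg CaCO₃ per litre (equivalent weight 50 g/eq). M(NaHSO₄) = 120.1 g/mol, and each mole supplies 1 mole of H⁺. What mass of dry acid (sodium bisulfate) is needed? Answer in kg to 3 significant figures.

121 kg

Volume: 188,000 US gal × 3.785 L/gal = 711,580 L.
Alkalinity to neutralize: (149 − 78) = 71 mg/L as CaCO₃ × 711,580 L = 50,520 g as CaCO₃.
Equivalents of H⁺ required: 50,520 ÷ 50 g/eq = 1010 eq = 1010 mol NaHSO₄.
Mass of NaHSO₄: 1010 × 120.1 = 121,400 g.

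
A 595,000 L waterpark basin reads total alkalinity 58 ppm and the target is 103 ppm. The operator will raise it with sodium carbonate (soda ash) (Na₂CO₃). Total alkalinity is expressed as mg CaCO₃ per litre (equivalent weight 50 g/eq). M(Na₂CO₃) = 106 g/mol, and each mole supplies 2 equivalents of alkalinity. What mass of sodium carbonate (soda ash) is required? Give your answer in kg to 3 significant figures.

Alkalinity to add: (103 − 58) = 45 mg/L as CaCO₃ × 595,000 L = 26,780 g as CaCO₃.
Equivalents: 26,780 g ÷ 50 g/eq = 535.5 eq.
Each mole of Na₂CO₃ supplies 2 eq, so 535.5 / 2 = 267.8 mol.
Mass: 267.8 mol × 106 g/mol = 28,380 g.

28.4 kg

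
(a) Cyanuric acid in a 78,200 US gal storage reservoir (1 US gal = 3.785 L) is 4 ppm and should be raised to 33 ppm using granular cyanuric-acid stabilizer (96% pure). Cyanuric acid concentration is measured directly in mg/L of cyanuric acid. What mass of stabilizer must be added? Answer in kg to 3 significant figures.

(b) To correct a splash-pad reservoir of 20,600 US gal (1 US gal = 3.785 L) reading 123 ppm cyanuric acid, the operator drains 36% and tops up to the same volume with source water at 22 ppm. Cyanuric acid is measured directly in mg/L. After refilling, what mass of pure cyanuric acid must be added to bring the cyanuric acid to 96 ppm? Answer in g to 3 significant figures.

(a) 8.94 kg; (b) 730 g

(a) Volume: 78,200 US gal × 3.785 L/gal = 295,987 L.
(a) CYA to add: (33 − 4) = 29 mg/L × 295,987 L = 8584 g cyanuric acid.
(a) At 96% purity: 8584 / 0.96 = 8941 g product.

(b) Volume: 20,600 US gal × 3.785 L/gal = 77,971 L.
(b) After draining 36% and refilling: 123 × 0.64 + 22 × 0.36 = 86.64 ppm.
(b) Deficit to target: 96 − 86.64 = 9.36 mg/L.
(b) Mass: 9.36 mg/L × 77,971 L = 729.8 g cyanuric acid.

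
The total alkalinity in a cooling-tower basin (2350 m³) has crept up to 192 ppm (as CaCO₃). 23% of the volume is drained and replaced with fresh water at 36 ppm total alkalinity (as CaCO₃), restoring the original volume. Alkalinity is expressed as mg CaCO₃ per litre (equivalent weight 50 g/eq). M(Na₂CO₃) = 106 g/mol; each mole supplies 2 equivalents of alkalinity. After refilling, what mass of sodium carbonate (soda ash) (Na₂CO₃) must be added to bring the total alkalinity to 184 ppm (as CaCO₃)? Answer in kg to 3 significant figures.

Volume: 2350 m³ = 2,350,000 L.
After draining 23% and refilling: 192 × 0.77 + 36 × 0.23 = 156.12 ppm.
Deficit to target: 184 − 156.12 = 27.88 mg/L.
As CaCO₃: 27.88 mg/L × 2,350,000 L = 65,520 g; ÷ 50 g/eq ÷ 2 = 655.2 mol Na₂CO₃.
Mass: 655.2 × 106 = 69,450 g.

69.4 kg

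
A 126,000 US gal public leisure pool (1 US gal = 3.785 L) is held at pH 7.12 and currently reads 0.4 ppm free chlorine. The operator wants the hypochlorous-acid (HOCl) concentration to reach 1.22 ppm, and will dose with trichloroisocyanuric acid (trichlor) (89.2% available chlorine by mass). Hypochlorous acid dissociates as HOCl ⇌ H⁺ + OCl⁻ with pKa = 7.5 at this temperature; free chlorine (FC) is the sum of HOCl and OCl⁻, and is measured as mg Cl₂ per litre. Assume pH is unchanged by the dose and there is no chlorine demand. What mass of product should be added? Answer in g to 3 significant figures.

Volume: 126,000 US gal × 3.785 L/gal = 476,910 L.
[OCl⁻]/[HOCl] = 10^(pH − pKa) = 10^(7.12 − 7.5) = 0.4169; fraction as HOCl = 1/(1 + 0.4169) = 0.7058.
Free chlorine required for 1.22 ppm HOCl: 1.22 / 0.7058 = 1.729 ppm.
FC to add: 1.729 − 0.4 = 1.329 mg/L as Cl₂.
Cl₂ equivalent: 1.329 mg/L × 476,910 L = 633.6 g.
Product at 89.2% available Cl: 633.6 / 0.892 = 710.3 g.

710 g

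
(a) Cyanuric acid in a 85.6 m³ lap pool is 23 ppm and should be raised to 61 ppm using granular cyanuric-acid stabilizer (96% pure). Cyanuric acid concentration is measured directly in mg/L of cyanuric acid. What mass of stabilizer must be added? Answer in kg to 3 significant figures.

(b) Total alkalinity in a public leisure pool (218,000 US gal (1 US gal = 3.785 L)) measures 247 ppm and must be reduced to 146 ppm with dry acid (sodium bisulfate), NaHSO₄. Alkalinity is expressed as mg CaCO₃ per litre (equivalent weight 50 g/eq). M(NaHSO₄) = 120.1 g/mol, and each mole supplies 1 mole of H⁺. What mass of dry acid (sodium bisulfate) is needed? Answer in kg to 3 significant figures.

(a) 3.39 kg; (b) 200 kg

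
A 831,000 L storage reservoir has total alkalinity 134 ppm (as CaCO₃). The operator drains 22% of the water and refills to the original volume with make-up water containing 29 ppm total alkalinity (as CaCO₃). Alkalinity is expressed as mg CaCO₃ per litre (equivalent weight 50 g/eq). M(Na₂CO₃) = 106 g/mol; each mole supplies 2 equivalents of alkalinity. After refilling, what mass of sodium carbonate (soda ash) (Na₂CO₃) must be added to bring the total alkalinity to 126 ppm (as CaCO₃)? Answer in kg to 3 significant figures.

13.3 kg

After draining 22% and refilling: 134 × 0.78 + 29 × 0.22 = 110.9 ppm.
Deficit to target: 126 − 110.9 = 15.1 mg/L.
As CaCO₃: 15.1 mg/L × 831,000 L = 12,550 g; ÷ 50 g/eq ÷ 2 = 125.5 mol Na₂CO₃.
Mass: 125.5 × 106 = 13,300 g.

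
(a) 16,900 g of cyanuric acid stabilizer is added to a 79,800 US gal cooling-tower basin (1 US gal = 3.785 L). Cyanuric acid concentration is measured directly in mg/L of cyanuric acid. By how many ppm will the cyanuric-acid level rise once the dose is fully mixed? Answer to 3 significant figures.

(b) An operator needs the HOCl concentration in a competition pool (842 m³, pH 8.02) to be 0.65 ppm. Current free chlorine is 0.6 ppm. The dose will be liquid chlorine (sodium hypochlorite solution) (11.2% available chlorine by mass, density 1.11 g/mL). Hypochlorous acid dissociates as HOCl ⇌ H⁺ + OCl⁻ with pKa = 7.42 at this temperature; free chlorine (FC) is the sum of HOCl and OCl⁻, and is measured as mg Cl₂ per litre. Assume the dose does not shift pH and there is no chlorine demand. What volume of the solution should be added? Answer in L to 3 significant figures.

(a) 56.0 ppm; (b) 17.9 L

(a) Volume: 79,800 US gal × 3.785 L/gal = 302,043 L.
(a) Rise: 16,900 g / 302,043 L × 1000 = 55.95 mg/L.

(b) Volume: 842 m³ = 842,000 L.
(b) [OCl⁻]/[HOCl] = 10^(pH − pKa) = 10^(8.02 − 7.42) = 3.981; fraction as HOCl = 1/(1 + 3.981) = 0.2008.
(b) Free chlorine required for 0.65 ppm HOCl: 0.65 / 0.2008 = 3.238 ppm.
(b) FC to add: 3.238 − 0.6 = 2.638 mg/L as Cl₂.
(b) Cl₂ equivalent: 2.638 mg/L × 842,000 L = 2221 g.
(b) Product at 11.2% available Cl: 2221 / 0.112 = 19,830 g.
(b) Volume: 19,830 g ÷ 1.11 g/mL = 17,860 mL.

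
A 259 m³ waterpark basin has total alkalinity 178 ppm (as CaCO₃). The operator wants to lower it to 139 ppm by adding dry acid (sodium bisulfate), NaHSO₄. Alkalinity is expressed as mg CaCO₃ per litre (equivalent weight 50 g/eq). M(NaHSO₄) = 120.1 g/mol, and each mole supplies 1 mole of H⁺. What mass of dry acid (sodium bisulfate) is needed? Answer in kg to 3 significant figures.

Volume: 259 m³ = 259,000 L.
Alkalinity to neutralize: (178 − 139) = 39 mg/L as CaCO₃ × 259,000 L = 10,100 g as CaCO₃.
Equivalents of H⁺ required: 10,100 ÷ 50 g/eq = 202 eq = 202 mol NaHSO₄.
Mass of NaHSO₄: 202 × 120.1 = 24,260 g.

24.3 kg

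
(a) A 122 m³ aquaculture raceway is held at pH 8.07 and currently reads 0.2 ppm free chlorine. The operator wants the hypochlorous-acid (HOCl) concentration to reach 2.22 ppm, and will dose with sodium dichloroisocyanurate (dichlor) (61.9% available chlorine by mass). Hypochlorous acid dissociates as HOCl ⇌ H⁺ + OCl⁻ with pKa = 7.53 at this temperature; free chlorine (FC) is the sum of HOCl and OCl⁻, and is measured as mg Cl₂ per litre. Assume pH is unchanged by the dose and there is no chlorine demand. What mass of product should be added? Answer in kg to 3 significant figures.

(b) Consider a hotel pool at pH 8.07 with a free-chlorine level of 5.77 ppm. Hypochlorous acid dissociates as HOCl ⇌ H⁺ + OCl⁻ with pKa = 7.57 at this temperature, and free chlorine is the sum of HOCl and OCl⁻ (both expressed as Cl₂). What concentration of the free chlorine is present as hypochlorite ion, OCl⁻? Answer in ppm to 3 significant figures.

(a) 1.92 kg; (b) 4.38 ppm

(a) Volume: 122 m³ = 122,000 L.
(a) [OCl⁻]/[HOCl] = 10^(pH − pKa) = 10^(8.07 − 7.53) = 3.467; fraction as HOCl = 1/(1 + 3.467) = 0.2238.
(a) Free chlorine required for 2.22 ppm HOCl: 2.22 / 0.2238 = 9.918 ppm.
(a) FC to add: 9.918 − 0.2 = 9.718 mg/L as Cl₂.
(a) Cl₂ equivalent: 9.718 mg/L × 122,000 L = 1186 g.
(a) Product at 61.9% available Cl: 1186 / 0.619 = 1915 g.

(b) [OCl⁻]/[HOCl] = 10^(pH − pKa) = 10^(8.07 − 7.57) = 10^0.50 = 3.162.
(b) Fraction as HOCl = 1 / (1 + 3.162) = 0.2403.
(b) OCl⁻ = (1 − 0.2403) × 5.77 ppm = 4.384 ppm.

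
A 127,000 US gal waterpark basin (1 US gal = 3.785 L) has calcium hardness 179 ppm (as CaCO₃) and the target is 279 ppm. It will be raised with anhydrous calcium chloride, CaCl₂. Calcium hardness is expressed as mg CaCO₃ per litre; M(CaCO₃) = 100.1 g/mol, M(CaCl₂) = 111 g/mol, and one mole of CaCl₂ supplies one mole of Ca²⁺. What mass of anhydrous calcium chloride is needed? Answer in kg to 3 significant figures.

Volume: 127,000 US gal × 3.785 L/gal = 480,695 L.
Hardness to add: (279 − 179) = 100 mg/L as CaCO₃ × 480,695 L = 48,070 g as CaCO₃.
Moles of Ca²⁺ (1 mol Ca²⁺ ≡ 1 mol CaCO₃): 48,070 / 100.1 g/mol = 480.2 mol.
Mass of CaCl₂: 480.2 × 111 = 53,300 g.

53.3 kg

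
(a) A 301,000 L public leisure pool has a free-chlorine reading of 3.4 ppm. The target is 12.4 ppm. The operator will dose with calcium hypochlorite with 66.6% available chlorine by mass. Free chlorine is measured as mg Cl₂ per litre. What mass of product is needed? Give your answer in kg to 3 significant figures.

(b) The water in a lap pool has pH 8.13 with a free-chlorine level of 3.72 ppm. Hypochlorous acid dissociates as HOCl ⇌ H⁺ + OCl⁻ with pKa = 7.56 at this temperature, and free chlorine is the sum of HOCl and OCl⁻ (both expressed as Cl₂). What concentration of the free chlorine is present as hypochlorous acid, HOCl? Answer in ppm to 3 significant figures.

(a) Chlorine deficit: 12.4 − 3.4 = 9 ppm = 9 mg/L as Cl₂.
(a) Cl₂ equivalent needed: 9 mg/L × 301,000 L = 2,709,000 mg = 2709 g.
(a) Product at 66.6% available chlorine: 2709 / 0.666 = 4068 g.

(b) [OCl⁻]/[HOCl] = 10^(pH − pKa) = 10^(8.13 − 7.56) = 10^0.57 = 3.715.
(b) Fraction as HOCl = 1 / (1 + 3.715) = 0.2121.
(b) HOCl = 0.2121 × 3.72 ppm = 0.7889 ppm.

(a) 4.07 kg; (b) 0.789 ppm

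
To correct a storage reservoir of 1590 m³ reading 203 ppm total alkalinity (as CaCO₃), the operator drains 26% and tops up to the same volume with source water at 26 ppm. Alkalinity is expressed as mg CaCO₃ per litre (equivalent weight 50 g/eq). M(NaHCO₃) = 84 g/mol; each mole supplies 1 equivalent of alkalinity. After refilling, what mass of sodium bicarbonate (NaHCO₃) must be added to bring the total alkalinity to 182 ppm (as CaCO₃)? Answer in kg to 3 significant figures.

66.8 kg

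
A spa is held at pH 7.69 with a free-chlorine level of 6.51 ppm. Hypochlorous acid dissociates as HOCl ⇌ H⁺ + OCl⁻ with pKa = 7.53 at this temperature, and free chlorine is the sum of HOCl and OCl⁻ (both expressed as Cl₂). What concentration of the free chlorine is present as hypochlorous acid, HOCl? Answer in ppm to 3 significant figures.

2.66 ppm

[OCl⁻]/[HOCl] = 10^(pH − pKa) = 10^(7.69 − 7.53) = 10^0.16 = 1.445.
Fraction as HOCl = 1 / (1 + 1.445) = 0.4089.
HOCl = 0.4089 × 6.51 ppm = 2.662 ppm.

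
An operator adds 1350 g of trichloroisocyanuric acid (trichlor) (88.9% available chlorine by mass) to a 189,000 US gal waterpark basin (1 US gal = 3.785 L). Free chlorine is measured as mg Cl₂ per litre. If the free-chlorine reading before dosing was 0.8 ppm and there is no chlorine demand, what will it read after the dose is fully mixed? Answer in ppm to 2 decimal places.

2.48 ppm

Volume: 189,000 US gal × 3.785 L/gal = 715,365 L.
Available chlorine delivered: 1350 g × 0.889 = 1200 g as Cl₂.
Concentration rise: 1200 g / 715,365 L = 1.678 mg/L = 1.68 ppm.
Final FC: 0.8 + 1.68 = 2.48 ppm.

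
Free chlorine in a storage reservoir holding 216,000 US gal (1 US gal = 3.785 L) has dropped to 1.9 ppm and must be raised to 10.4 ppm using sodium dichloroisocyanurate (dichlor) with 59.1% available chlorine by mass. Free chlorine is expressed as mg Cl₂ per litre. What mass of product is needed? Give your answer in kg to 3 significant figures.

11.8 kg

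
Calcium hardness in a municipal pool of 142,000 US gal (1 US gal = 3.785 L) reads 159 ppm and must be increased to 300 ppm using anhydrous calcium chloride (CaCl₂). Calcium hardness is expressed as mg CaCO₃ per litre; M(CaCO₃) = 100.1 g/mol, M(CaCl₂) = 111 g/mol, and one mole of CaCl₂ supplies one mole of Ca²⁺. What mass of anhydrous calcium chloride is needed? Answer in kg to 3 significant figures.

Volume: 142,000 US gal × 3.785 L/gal = 537,470 L.
Hardness to add: (300 − 159) = 141 mg/L as CaCO₃ × 537,470 L = 75,780 g as CaCO₃.
Moles of Ca²⁺ (1 mol Ca²⁺ ≡ 1 mol CaCO₃): 75,780 / 100.1 g/mol = 757.1 mol.
Mass of CaCl₂: 757.1 × 111 = 84,040 g.

84.0 kg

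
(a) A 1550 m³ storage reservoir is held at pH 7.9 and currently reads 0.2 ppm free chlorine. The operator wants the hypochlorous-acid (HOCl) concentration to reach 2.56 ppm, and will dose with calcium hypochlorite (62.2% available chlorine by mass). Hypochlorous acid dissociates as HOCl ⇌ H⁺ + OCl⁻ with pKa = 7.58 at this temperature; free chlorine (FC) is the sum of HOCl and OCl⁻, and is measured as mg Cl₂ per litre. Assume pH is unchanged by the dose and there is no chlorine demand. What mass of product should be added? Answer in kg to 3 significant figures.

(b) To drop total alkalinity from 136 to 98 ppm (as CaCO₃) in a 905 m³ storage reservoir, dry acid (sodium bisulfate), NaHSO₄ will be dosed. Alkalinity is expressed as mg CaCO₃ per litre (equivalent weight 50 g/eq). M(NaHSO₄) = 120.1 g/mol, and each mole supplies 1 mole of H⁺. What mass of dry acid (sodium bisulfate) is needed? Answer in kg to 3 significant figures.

(a) 19.2 kg; (b) 82.6 kg

(a) Volume: 1550 m³ = 1,550,000 L.
(a) [OCl⁻]/[HOCl] = 10^(pH − pKa) = 10^(7.9 − 7.58) = 2.089; fraction as HOCl = 1/(1 + 2.089) = 0.3237.
(a) Free chlorine required for 2.56 ppm HOCl: 2.56 / 0.3237 = 7.909 ppm.
(a) FC to add: 7.909 − 0.2 = 7.709 mg/L as Cl₂.
(a) Cl₂ equivalent: 7.709 mg/L × 1,550,000 L = 11,950 g.
(a) Product at 62.2% available Cl: 11,950 / 0.622 = 19,210 g.

(b) Volume: 905 m³ = 905,000 L.
(b) Alkalinity to neutralize: (136 − 98) = 38 mg/L as CaCO₃ × 905,000 L = 34,390 g as CaCO₃.
(b) Equivalents of H⁺ required: 34,390 ÷ 50 g/eq = 687.8 eq = 687.8 mol NaHSO₄.
(b) Mass of NaHSO₄: 687.8 × 120.1 = 82,600 g.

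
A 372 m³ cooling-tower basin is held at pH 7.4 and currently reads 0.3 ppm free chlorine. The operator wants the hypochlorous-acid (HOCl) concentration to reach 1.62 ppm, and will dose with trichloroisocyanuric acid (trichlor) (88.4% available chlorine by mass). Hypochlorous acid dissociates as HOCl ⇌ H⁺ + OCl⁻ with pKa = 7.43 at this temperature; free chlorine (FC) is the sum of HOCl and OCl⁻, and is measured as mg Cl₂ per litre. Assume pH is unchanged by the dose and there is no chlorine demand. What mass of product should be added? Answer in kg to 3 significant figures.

1.19 kg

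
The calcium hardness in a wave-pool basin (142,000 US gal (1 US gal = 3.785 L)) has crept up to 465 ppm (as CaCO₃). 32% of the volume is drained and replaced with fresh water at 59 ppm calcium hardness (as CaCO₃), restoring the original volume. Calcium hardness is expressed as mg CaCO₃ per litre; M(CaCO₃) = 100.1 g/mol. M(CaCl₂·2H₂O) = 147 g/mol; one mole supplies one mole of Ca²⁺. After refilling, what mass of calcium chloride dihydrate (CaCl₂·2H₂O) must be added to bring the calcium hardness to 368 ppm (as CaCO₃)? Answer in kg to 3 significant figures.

Volume: 142,000 US gal × 3.785 L/gal = 537,470 L.
After draining 32% and refilling: 465 × 0.68 + 59 × 0.32 = 335.08 ppm.
Deficit to target: 368 − 335.08 = 32.92 mg/L.
As CaCO₃: 32.92 mg/L × 537,470 L = 17,690 g; ÷ 100.1 = 176.8 mol Ca²⁺.
Mass: 176.8 × 147 = 25,980 g.

26.0 kg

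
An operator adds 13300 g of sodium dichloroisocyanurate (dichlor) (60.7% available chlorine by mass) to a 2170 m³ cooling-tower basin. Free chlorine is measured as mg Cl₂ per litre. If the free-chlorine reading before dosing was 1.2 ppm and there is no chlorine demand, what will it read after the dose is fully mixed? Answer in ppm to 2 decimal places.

4.92 ppm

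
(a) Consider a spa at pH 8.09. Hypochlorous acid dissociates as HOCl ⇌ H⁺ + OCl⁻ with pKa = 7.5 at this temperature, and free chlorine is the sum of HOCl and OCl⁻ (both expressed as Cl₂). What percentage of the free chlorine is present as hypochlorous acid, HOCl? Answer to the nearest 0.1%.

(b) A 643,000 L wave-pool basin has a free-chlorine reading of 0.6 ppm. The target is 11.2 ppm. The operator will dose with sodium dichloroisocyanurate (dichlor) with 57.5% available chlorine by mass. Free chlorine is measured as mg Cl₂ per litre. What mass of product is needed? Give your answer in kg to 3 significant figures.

(a) 20.4%; (b) 11.9 kg

(a) [OCl⁻]/[HOCl] = 10^(pH − pKa) = 10^(8.09 − 7.5) = 10^0.59 = 3.89.
(a) Fraction as HOCl = 1 / (1 + 3.89) = 0.2045.

(b) Chlorine deficit: 11.2 − 0.6 = 10.6 ppm = 10.6 mg/L as Cl₂.
(b) Cl₂ equivalent needed: 10.6 mg/L × 643,000 L = 6,816,000 mg = 6816 g.
(b) Product at 57.5% available chlorine: 6816 / 0.575 = 11,850 g.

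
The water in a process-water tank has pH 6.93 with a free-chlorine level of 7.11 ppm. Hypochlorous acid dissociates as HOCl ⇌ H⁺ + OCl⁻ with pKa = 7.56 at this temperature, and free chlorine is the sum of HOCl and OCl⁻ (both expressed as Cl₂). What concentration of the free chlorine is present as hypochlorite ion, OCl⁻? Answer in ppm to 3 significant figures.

[OCl⁻]/[HOCl] = 10^(pH − pKa) = 10^(6.93 − 7.56) = 10^-0.63 = 0.2344.
Fraction as HOCl = 1 / (1 + 0.2344) = 0.8101.
OCl⁻ = (1 − 0.8101) × 7.11 ppm = 1.35 ppm.

1.35 ppm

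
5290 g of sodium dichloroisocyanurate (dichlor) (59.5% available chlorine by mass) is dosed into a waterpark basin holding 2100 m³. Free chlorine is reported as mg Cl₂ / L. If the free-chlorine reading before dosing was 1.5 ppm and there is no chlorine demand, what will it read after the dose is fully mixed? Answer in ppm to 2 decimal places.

3.00 ppm

Volume: 2100 m³ = 2,100,000 L.
Available chlorine delivered: 5290 g × 0.595 = 3148 g as Cl₂.
Concentration rise: 3148 g / 2,100,000 L = 1.499 mg/L = 1.50 ppm.
Final FC: 1.5 + 1.50 = 3.00 ppm.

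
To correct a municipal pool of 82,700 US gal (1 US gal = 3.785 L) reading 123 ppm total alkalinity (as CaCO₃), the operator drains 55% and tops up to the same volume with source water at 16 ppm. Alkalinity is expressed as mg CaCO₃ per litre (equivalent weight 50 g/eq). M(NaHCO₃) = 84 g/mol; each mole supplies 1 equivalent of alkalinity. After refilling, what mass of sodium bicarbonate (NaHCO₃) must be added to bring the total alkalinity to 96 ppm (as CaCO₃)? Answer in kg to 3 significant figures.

16.7 kg

Volume: 82,700 US gal × 3.785 L/gal = 313,020 L.
After draining 55% and refilling: 123 × 0.45 + 16 × 0.55 = 64.15 ppm.
Deficit to target: 96 − 64.15 = 31.85 mg/L.
As CaCO₃: 31.85 mg/L × 313,020 L = 9970 g; ÷ 50 g/eq ÷ 1 = 199.4 mol NaHCO₃.
Mass: 199.4 × 84 = 16,750 g.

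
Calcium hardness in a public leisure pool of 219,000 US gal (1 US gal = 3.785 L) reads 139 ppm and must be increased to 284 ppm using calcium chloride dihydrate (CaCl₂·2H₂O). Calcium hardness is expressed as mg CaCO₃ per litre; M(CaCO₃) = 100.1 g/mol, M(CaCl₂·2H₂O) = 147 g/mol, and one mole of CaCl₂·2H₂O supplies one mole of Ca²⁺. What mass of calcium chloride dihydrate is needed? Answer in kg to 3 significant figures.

177 kg

Volume: 219,000 US gal × 3.785 L/gal = 828,915 L.
Hardness to add: (284 − 139) = 145 mg/L as CaCO₃ × 828,915 L = 120,200 g as CaCO₃.
Moles of Ca²⁺ (1 mol Ca²⁺ ≡ 1 mol CaCO₃): 120,200 / 100.1 g/mol = 1201 mol.
Mass of CaCl₂·2H₂O: 1201 × 147 = 176,500 g.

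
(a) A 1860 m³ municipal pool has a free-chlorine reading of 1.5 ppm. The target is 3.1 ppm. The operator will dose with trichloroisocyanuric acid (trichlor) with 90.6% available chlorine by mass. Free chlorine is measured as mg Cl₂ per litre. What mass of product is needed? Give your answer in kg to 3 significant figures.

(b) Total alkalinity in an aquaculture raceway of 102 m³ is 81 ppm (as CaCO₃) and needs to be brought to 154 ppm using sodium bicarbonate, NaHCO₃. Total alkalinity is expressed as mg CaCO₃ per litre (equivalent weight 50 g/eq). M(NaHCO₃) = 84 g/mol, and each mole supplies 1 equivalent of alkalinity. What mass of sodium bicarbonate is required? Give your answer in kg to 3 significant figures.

(a) 3.28 kg; (b) 12.5 kg

(a) Volume: 1860 m³ = 1,860,000 L.
(a) Chlorine deficit: 3.1 − 1.5 = 1.6 ppm = 1.6 mg/L as Cl₂.
(a) Cl₂ equivalent needed: 1.6 mg/L × 1,860,000 L = 2,976,000 mg = 2976 g.
(a) Product at 90.6% available chlorine: 2976 / 0.906 = 3285 g.

(b) Volume: 102 m³ = 102,000 L.
(b) Alkalinity to add: (154 − 81) = 73 mg/L as CaCO₃ × 102,000 L = 7446 g as CaCO₃.
(b) Equivalents: 7446 g ÷ 50 g/eq = 148.9 eq.
(b) NaHCO₃ supplies 1 eq per mole → 148.9 mol.
(b) Mass: 148.9 mol × 84 g/mol = 12,510 g.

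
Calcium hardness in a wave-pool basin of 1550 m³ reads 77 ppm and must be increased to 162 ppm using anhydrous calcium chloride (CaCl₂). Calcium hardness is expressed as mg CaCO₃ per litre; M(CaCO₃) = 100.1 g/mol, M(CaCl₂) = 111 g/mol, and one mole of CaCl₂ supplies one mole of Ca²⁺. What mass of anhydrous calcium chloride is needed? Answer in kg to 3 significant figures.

146 kg

Volume: 1550 m³ = 1,550,000 L.
Hardness to add: (162 − 77) = 85 mg/L as CaCO₃ × 1,550,000 L = 131,800 g as CaCO₃.
Moles of Ca²⁺ (1 mol Ca²⁺ ≡ 1 mol CaCO₃): 131,800 / 100.1 g/mol = 1316 mol.
Mass of CaCl₂: 1316 × 111 = 146,100 g.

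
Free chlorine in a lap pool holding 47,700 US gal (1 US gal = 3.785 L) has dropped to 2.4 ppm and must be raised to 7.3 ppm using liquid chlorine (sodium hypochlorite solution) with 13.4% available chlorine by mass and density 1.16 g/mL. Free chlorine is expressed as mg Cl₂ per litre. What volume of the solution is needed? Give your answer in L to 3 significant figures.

Volume: 47,700 US gal × 3.785 L/gal = 180,544 L.
Chlorine deficit: 7.3 − 2.4 = 4.9 ppm = 4.9 mg/L as Cl₂.
Cl₂ equivalent needed: 4.9 mg/L × 180,544 L = 884,700 mg = 884.7 g.
Product at 13.4% available chlorine: 884.7 / 0.134 = 6602 g.
Volume at density 1.16 g/mL: 6602 g ÷ 1.16 g/mL = 5691 mL.

5.69 L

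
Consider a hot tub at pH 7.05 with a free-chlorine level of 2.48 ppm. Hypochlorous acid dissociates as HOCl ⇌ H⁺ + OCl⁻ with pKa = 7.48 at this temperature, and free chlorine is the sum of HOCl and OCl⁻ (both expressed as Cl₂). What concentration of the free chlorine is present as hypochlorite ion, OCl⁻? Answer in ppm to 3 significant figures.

0.672 ppm

[OCl⁻]/[HOCl] = 10^(pH − pKa) = 10^(7.05 − 7.48) = 10^-0.43 = 0.3715.
Fraction as HOCl = 1 / (1 + 0.3715) = 0.7291.
OCl⁻ = (1 − 0.7291) × 2.48 ppm = 0.6718 ppm.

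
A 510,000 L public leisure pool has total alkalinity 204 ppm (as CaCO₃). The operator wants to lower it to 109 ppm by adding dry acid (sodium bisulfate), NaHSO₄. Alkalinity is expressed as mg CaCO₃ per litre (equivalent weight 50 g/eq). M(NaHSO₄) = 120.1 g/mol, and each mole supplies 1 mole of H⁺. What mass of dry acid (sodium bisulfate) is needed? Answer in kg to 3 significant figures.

116 kg

Alkalinity to neutralize: (204 − 109) = 95 mg/L as CaCO₃ × 510,000 L = 48,450 g as CaCO₃.
Equivalents of H⁺ required: 48,450 ÷ 50 g/eq = 969 eq = 969 mol NaHSO₄.
Mass of NaHSO₄: 969 × 120.1 = 116,400 g.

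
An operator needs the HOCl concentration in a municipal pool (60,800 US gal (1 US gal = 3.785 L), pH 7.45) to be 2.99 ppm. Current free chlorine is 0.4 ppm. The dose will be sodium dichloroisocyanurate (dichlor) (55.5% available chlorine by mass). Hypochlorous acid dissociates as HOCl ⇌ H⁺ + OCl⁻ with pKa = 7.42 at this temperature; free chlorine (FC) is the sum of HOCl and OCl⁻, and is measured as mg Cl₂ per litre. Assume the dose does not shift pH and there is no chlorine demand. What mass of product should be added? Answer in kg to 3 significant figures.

Volume: 60,800 US gal × 3.785 L/gal = 230,128 L.
[OCl⁻]/[HOCl] = 10^(pH − pKa) = 10^(7.45 − 7.42) = 1.072; fraction as HOCl = 1/(1 + 1.072) = 0.4827.
Free chlorine required for 2.99 ppm HOCl: 2.99 / 0.4827 = 6.194 ppm.
FC to add: 6.194 − 0.4 = 5.794 mg/L as Cl₂.
Cl₂ equivalent: 5.794 mg/L × 230,128 L = 1333 g.
Product at 55.5% available Cl: 1333 / 0.555 = 2402 g.

2.40 kg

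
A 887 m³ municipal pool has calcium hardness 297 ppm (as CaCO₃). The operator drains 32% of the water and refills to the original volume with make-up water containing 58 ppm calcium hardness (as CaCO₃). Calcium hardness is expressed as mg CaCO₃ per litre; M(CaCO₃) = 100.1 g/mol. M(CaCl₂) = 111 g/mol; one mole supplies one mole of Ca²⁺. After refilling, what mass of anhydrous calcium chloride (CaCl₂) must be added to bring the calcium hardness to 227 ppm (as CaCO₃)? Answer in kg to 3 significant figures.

Volume: 887 m³ = 887,000 L.
After draining 32% and refilling: 297 × 0.68 + 58 × 0.32 = 220.52 ppm.
Deficit to target: 227 − 220.52 = 6.48 mg/L.
As CaCO₃: 6.48 mg/L × 887,000 L = 5748 g; ÷ 100.1 = 57.42 mol Ca²⁺.
Mass: 57.42 × 111 = 6374 g.

6.37 kg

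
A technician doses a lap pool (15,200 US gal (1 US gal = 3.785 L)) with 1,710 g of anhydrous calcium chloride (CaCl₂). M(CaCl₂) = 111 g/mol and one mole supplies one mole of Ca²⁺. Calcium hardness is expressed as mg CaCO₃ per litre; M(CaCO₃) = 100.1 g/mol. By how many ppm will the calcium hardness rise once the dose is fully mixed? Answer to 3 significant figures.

Volume: 15,200 US gal × 3.785 L/gal = 57,532 L.
Moles of Ca²⁺: 1,710 g ÷ 111 g/mol = 15.41 mol.
As CaCO₃: 15.41 mol × 100.1 g/mol = 1542 g.
Rise: 1542 g / 57,532 L × 1000 = 26.8 mg/L.

26.8 ppm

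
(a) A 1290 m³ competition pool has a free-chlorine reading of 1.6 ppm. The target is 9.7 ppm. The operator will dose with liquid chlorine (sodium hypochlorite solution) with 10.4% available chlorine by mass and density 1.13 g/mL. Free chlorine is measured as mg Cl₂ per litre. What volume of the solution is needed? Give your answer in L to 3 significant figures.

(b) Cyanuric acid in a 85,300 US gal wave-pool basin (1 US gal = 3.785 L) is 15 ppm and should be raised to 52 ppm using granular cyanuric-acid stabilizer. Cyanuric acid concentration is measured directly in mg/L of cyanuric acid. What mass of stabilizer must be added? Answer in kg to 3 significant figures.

(a) 88.9 L; (b) 11.9 kg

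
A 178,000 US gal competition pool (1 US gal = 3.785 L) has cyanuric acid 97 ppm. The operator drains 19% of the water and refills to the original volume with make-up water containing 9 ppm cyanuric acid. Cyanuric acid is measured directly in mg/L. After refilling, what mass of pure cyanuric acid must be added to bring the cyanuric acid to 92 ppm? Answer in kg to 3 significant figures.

7.90 kg

Volume: 178,000 US gal × 3.785 L/gal = 673,730 L.
After draining 19% and refilling: 97 × 0.81 + 9 × 0.19 = 80.28 ppm.
Deficit to target: 92 − 80.28 = 11.72 mg/L.
Mass: 11.72 mg/L × 673,730 L = 7896 g cyanuric acid.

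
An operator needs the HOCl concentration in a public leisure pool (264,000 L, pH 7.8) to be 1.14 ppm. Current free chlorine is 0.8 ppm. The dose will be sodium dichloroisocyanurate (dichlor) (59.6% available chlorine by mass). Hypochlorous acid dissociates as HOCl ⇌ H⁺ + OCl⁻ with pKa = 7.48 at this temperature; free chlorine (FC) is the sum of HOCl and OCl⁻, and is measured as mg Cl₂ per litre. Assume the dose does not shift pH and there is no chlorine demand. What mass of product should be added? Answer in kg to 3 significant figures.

[OCl⁻]/[HOCl] = 10^(pH − pKa) = 10^(7.8 − 7.48) = 2.089; fraction as HOCl = 1/(1 + 2.089) = 0.3237.
Free chlorine required for 1.14 ppm HOCl: 1.14 / 0.3237 = 3.522 ppm.
FC to add: 3.522 − 0.8 = 2.722 mg/L as Cl₂.
Cl₂ equivalent: 2.722 mg/L × 264,000 L = 718.6 g.
Product at 59.6% available Cl: 718.6 / 0.596 = 1206 g.

1.21 kg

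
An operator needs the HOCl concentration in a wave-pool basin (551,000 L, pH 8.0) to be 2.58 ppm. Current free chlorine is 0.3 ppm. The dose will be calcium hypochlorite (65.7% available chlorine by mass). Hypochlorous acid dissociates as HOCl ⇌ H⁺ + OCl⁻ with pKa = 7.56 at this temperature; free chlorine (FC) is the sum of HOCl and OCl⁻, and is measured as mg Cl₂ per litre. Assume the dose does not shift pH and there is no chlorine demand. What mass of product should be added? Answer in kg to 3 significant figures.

[OCl⁻]/[HOCl] = 10^(pH − pKa) = 10^(8.0 − 7.56) = 2.754; fraction as HOCl = 1/(1 + 2.754) = 0.2664.
Free chlorine required for 2.58 ppm HOCl: 2.58 / 0.2664 = 9.686 ppm.
FC to add: 9.686 − 0.3 = 9.386 mg/L as Cl₂.
Cl₂ equivalent: 9.386 mg/L × 551,000 L = 5172 g.
Product at 65.7% available Cl: 5172 / 0.657 = 7872 g.

7.87 kg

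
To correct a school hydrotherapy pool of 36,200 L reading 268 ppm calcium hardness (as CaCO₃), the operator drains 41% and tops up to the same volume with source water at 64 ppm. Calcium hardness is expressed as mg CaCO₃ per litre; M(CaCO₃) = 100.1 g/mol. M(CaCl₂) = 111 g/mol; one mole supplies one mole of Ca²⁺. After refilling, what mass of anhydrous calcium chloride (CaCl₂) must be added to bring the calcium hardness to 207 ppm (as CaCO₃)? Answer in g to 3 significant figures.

After draining 41% and refilling: 268 × 0.59 + 64 × 0.41 = 184.36 ppm.
Deficit to target: 207 − 184.36 = 22.64 mg/L.
As CaCO₃: 22.64 mg/L × 36,200 L = 819.6 g; ÷ 100.1 = 8.187 mol Ca²⁺.
Mass: 8.187 × 111 = 908.8 g.

909 g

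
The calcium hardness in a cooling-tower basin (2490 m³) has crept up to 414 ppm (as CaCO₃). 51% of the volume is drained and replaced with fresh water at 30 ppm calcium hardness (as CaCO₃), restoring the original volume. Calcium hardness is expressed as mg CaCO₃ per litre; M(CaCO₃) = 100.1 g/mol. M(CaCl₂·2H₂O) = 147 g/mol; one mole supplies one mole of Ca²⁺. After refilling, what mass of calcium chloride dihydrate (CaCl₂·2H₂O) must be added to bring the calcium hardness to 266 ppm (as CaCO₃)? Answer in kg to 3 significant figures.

Volume: 2490 m³ = 2,490,000 L.
After draining 51% and refilling: 414 × 0.49 + 30 × 0.51 = 218.16 ppm.
Deficit to target: 266 − 218.16 = 47.84 mg/L.
As CaCO₃: 47.84 mg/L × 2,490,000 L = 119,100 g; ÷ 100.1 = 1190 mol Ca²⁺.
Mass: 1190 × 147 = 174,900 g.

175 kg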